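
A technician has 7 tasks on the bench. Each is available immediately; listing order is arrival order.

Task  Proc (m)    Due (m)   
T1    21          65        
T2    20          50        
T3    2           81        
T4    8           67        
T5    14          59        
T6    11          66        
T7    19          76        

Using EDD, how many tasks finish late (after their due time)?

3

EDD (increasing due date): T2 T5 T1 T6 T4 T7 T3.
T2: 0→20, due 50, tardiness 0
T5: 20→34, due 59, tardiness 0
T1: 34→55, due 65, tardiness 0
T6: 55→66, due 66, tardiness 0
T4: 66→74, due 67, tardiness 7
T7: 74→93, due 76, tardiness 17
T3: 93→95, due 81, tardiness 14
Late tasks: 3.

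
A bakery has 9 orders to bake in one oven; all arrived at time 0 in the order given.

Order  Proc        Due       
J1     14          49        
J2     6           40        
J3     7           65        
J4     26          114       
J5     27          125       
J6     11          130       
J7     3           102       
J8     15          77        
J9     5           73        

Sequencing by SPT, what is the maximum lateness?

SPT (increasing processing time): J7 J9 J2 J3 J6 J1 J8 J4 J5.
J7: 0→3, due 102, lateness -99
J9: 3→8, due 73, lateness -65
J2: 8→14, due 40, lateness -26
J3: 14→21, due 65, lateness -44
J6: 21→32, due 130, lateness -98
J1: 32→46, due 49, lateness -3
J8: 46→61, due 77, lateness -16
J4: 61→87, due 114, lateness -27
J5: 87→114, due 125, lateness -11
Maximum = -3.

-3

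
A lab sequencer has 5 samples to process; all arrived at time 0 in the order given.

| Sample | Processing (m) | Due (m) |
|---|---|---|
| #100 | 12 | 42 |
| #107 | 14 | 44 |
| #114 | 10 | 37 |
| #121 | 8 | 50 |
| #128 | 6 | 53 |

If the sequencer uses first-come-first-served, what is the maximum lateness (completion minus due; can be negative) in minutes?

-1

FIFO (arrival order): #100 #107 #114 #121 #128.
#100: 0→12, due 42, lateness -30
#107: 12→26, due 44, lateness -18
#114: 26→36, due 37, lateness -1
#121: 36→44, due 50, lateness -6
#128: 44→50, due 53, lateness -3
Maximum = -1.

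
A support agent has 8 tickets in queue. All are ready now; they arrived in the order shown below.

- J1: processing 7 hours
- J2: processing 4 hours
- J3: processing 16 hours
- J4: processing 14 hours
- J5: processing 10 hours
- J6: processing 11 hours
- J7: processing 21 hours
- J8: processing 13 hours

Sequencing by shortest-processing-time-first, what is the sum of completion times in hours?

343

SPT (increasing processing time): J2 J1 J5 J6 J8 J4 J3 J7.
J2: 0→4
J1: 4→11
J5: 11→21
J6: 21→32
J8: 32→45
J4: 45→59
J3: 59→75
J7: 75→96
Sum = 4+11+21+32+45+59+75+96 = 343.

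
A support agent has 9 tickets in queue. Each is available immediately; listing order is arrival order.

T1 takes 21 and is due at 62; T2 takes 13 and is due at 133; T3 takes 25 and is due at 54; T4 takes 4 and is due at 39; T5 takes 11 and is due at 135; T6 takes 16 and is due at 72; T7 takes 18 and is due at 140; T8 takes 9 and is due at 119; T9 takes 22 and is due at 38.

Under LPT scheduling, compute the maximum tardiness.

LPT (decreasing processing time): T3 T9 T1 T7 T6 T2 T5 T8 T4.
T3: 0→25, due 54, tardiness 0
T9: 25→47, due 38, tardiness 9
T1: 47→68, due 62, tardiness 6
T7: 68→86, due 140, tardiness 0
T6: 86→102, due 72, tardiness 30
T2: 102→115, due 133, tardiness 0
T5: 115→126, due 135, tardiness 0
T8: 126→135, due 119, tardiness 16
T4: 135→139, due 39, tardiness 100
Maximum = 100.

100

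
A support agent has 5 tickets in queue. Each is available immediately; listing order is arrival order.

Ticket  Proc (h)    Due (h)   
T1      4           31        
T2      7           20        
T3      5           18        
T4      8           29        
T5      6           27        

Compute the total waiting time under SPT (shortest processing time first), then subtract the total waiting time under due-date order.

-11

SPT (increasing processing time): T1 T3 T5 T2 T4.
T1: waits 0, runs 0→4
T3: waits 4, runs 4→9
T5: waits 9, runs 9→15
T2: waits 15, runs 15→22
T4: waits 22, runs 22→30
Sum = 0+4+9+15+22 = 50.
EDD (increasing due date): T3 T2 T5 T4 T1.
T3: waits 0, runs 0→5
T2: waits 5, runs 5→12
T5: waits 12, runs 12→18
T4: waits 18, runs 18→26
T1: waits 26, runs 26→30
Sum = 0+5+12+18+26 = 61.
Difference = 50 − 61 = -11.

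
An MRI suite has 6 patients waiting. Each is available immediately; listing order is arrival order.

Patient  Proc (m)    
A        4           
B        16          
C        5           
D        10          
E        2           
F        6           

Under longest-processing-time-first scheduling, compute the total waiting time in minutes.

LPT (decreasing processing time): B D F C A E.
B: waits 0, runs 0→16
D: waits 16, runs 16→26
F: waits 26, runs 26→32
C: waits 32, runs 32→37
A: waits 37, runs 37→41
E: waits 41, runs 41→43
Sum = 0+16+26+32+37+41 = 152.

152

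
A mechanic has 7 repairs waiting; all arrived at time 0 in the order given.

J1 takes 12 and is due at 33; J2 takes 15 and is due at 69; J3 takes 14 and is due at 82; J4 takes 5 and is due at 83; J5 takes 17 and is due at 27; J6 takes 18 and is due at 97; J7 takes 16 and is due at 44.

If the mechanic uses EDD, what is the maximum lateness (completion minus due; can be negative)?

EDD (increasing due date): J5 J1 J7 J2 J3 J4 J6.
J5: 0→17, due 27, lateness -10
J1: 17→29, due 33, lateness -4
J7: 29→45, due 44, lateness 1
J2: 45→60, due 69, lateness -9
J3: 60→74, due 82, lateness -8
J4: 74→79, due 83, lateness -4
J6: 79→97, due 97, lateness 0
Maximum = 1.

1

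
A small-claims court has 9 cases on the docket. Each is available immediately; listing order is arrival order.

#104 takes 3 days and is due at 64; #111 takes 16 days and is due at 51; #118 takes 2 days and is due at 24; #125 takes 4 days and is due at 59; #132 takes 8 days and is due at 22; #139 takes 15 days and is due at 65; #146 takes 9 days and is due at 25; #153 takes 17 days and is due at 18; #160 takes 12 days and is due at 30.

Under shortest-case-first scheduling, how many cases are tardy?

SPT (increasing processing time): #118 #104 #125 #132 #146 #160 #139 #111 #153.
#118: 0→2, due 24, tardiness 0
#104: 2→5, due 64, tardiness 0
#125: 5→9, due 59, tardiness 0
#132: 9→17, due 22, tardiness 0
#146: 17→26, due 25, tardiness 1
#160: 26→38, due 30, tardiness 8
#139: 38→53, due 65, tardiness 0
#111: 53→69, due 51, tardiness 18
#153: 69→86, due 18, tardiness 68
Late cases: 4.

4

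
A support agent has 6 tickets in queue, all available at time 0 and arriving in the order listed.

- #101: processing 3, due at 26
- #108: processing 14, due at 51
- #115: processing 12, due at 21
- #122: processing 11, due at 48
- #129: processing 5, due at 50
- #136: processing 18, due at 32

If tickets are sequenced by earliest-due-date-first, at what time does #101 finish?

EDD (increasing due date): #115 #101 #136 #122 #129 #108.
#115: 0→12
#101: 12→15

15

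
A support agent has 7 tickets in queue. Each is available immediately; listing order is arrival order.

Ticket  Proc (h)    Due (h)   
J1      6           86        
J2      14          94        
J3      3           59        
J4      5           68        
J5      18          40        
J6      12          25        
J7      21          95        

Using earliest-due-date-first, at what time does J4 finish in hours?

38

EDD (increasing due date): J6 J5 J3 J4 J1 J2 J7.
J6: 0→12
J5: 12→30
J3: 30→33
J4: 33→38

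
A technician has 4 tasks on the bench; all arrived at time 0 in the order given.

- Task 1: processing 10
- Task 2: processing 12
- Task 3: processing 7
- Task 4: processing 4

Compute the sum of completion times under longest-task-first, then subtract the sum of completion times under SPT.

LPT (decreasing processing time): Task 2 Task 1 Task 3 Task 4.
Task 2: 0→12
Task 1: 12→22
Task 3: 22→29
Task 4: 29→33
Sum = 12+22+29+33 = 96.
SPT (increasing processing time): Task 4 Task 3 Task 1 Task 2.
Task 4: 0→4
Task 3: 4→11
Task 1: 11→21
Task 2: 21→33
Sum = 4+11+21+33 = 69.
Difference = 96 − 69 = 27.

27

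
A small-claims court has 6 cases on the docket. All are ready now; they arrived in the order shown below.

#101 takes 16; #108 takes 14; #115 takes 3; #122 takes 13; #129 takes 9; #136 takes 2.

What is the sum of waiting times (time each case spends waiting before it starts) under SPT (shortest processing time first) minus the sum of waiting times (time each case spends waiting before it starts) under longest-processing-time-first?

-107

SPT (increasing processing time): #136 #115 #129 #122 #108 #101.
#136: waits 0, runs 0→2
#115: waits 2, runs 2→5
#129: waits 5, runs 5→14
#122: waits 14, runs 14→27
#108: waits 27, runs 27→41
#101: waits 41, runs 41→57
Sum = 0+2+5+14+27+41 = 89.
LPT (decreasing processing time): #101 #108 #122 #129 #115 #136.
#101: waits 0, runs 0→16
#108: waits 16, runs 16→30
#122: waits 30, runs 30→43
#129: waits 43, runs 43→52
#115: waits 52, runs 52→55
#136: waits 55, runs 55→57
Sum = 0+16+30+43+52+55 = 196.
Difference = 89 − 196 = -107.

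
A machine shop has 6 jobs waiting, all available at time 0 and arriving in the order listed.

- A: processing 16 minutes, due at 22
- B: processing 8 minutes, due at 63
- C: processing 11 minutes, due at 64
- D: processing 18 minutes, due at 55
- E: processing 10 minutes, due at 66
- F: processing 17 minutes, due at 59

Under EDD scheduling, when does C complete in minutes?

70

EDD (increasing due date): A D F B C E.
A: 0→16
D: 16→34
F: 34→51
B: 51→59
C: 59→70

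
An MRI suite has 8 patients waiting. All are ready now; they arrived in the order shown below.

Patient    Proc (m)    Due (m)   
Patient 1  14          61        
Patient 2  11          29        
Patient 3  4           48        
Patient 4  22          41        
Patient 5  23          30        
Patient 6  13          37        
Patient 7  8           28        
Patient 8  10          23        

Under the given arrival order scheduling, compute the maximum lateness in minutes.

82

FIFO (arrival order): Patient 1 Patient 2 Patient 3 Patient 4 Patient 5 Patient 6 Patient 7 Patient 8.
Patient 1: 0→14, due 61, lateness -47
Patient 2: 14→25, due 29, lateness -4
Patient 3: 25→29, due 48, lateness -19
Patient 4: 29→51, due 41, lateness 10
Patient 5: 51→74, due 30, lateness 44
Patient 6: 74→87, due 37, lateness 50
Patient 7: 87→95, due 28, lateness 67
Patient 8: 95→105, due 23, lateness 82
Maximum = 82.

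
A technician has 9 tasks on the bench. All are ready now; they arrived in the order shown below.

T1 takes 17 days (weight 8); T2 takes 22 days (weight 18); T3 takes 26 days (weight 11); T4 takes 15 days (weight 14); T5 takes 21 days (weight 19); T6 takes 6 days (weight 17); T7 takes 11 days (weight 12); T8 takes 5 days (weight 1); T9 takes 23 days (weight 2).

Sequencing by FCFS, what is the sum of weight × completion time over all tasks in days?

8242

FIFO (arrival order): T1 T2 T3 T4 T5 T6 T7 T8 T9.
T1: finishes 17, weight 8, w·C = 136
T2: finishes 39, weight 18, w·C = 702
T3: finishes 65, weight 11, w·C = 715
T4: finishes 80, weight 14, w·C = 1120
T5: finishes 101, weight 19, w·C = 1919
T6: finishes 107, weight 17, w·C = 1819
T7: finishes 118, weight 12, w·C = 1416
T8: finishes 123, weight 1, w·C = 123
T9: finishes 146, weight 2, w·C = 292
Sum = 136+702+715+1120+1919+1819+1416+123+292 = 8242.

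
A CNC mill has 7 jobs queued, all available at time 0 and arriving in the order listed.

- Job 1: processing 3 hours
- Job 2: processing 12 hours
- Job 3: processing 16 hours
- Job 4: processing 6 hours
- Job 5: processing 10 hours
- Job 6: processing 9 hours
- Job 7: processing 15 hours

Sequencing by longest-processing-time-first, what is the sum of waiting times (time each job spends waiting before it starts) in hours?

273

LPT (decreasing processing time): Job 3 Job 7 Job 2 Job 5 Job 6 Job 4 Job 1.
Job 3: waits 0, runs 0→16
Job 7: waits 16, runs 16→31
Job 2: waits 31, runs 31→43
Job 5: waits 43, runs 43→53
Job 6: waits 53, runs 53→62
Job 4: waits 62, runs 62→68
Job 1: waits 68, runs 68→71
Sum = 0+16+31+43+53+62+68 = 273.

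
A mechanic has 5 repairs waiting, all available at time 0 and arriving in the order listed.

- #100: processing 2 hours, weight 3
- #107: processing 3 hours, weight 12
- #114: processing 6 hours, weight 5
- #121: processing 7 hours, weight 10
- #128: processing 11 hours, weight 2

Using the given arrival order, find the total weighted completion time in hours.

359

FIFO (arrival order): #100 #107 #114 #121 #128.
#100: finishes 2, weight 3, w·C = 6
#107: finishes 5, weight 12, w·C = 60
#114: finishes 11, weight 5, w·C = 55
#121: finishes 18, weight 10, w·C = 180
#128: finishes 29, weight 2, w·C = 58
Sum = 6+60+55+180+58 = 359.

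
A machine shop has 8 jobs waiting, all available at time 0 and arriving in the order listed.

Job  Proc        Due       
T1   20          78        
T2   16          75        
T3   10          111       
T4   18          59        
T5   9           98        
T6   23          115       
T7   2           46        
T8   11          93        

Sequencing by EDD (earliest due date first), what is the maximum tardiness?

EDD (increasing due date): T7 T4 T2 T1 T8 T5 T3 T6.
T7: 0→2, due 46, tardiness 0
T4: 2→20, due 59, tardiness 0
T2: 20→36, due 75, tardiness 0
T1: 36→56, due 78, tardiness 0
T8: 56→67, due 93, tardiness 0
T5: 67→76, due 98, tardiness 0
T3: 76→86, due 111, tardiness 0
T6: 86→109, due 115, tardiness 0
Maximum = 0.

0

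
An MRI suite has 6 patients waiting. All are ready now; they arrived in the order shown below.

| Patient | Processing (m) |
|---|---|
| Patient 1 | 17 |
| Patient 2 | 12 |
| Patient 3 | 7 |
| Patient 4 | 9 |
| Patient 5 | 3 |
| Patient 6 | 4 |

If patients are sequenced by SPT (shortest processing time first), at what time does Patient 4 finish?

23

SPT (increasing processing time): Patient 5 Patient 6 Patient 3 Patient 4 Patient 2 Patient 1.
Patient 5: 0→3
Patient 6: 3→7
Patient 3: 7→14
Patient 4: 14→23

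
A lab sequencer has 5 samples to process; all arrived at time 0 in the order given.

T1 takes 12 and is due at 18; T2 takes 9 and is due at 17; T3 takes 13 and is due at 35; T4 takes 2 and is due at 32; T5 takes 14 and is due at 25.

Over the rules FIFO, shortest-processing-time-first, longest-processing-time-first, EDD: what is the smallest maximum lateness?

FIFO (arrival order): T1 T2 T3 T4 T5.
T1: 0→12, due 18, lateness -6
T2: 12→21, due 17, lateness 4
T3: 21→34, due 35, lateness -1
T4: 34→36, due 32, lateness 4
T5: 36→50, due 25, lateness 25
Maximum = 25.
SPT (increasing processing time): T4 T2 T1 T3 T5.
T4: 0→2, due 32, lateness -30
T2: 2→11, due 17, lateness -6
T1: 11→23, due 18, lateness 5
T3: 23→36, due 35, lateness 1
T5: 36→50, due 25, lateness 25
Maximum = 25.
LPT (decreasing processing time): T5 T3 T1 T2 T4.
T5: 0→14, due 25, lateness -11
T3: 14→27, due 35, lateness -8
T1: 27→39, due 18, lateness 21
T2: 39→48, due 17, lateness 31
T4: 48→50, due 32, lateness 18
Maximum = 31.
EDD (increasing due date): T2 T1 T5 T4 T3.
T2: 0→9, due 17, lateness -8
T1: 9→21, due 18, lateness 3
T5: 21→35, due 25, lateness 10
T4: 35→37, due 32, lateness 5
T3: 37→50, due 35, lateness 15
Maximum = 15.
FIFO 25, SPT 25, LPT 31, EDD 15 → minimum 15.

15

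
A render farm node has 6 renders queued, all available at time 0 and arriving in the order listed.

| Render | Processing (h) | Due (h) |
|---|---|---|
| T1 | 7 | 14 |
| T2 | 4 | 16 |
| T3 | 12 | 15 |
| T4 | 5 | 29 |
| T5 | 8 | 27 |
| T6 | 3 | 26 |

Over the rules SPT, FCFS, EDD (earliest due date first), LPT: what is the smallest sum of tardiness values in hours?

SPT (increasing processing time): T6 T2 T4 T1 T5 T3.
T6: 0→3, due 26, tardiness 0
T2: 3→7, due 16, tardiness 0
T4: 7→12, due 29, tardiness 0
T1: 12→19, due 14, tardiness 5
T5: 19→27, due 27, tardiness 0
T3: 27→39, due 15, tardiness 24
Sum = 0+0+0+5+0+24 = 29.
FIFO (arrival order): T1 T2 T3 T4 T5 T6.
T1: 0→7, due 14, tardiness 0
T2: 7→11, due 16, tardiness 0
T3: 11→23, due 15, tardiness 8
T4: 23→28, due 29, tardiness 0
T5: 28→36, due 27, tardiness 9
T6: 36→39, due 26, tardiness 13
Sum = 0+0+8+0+9+13 = 30.
EDD (increasing due date): T1 T3 T2 T6 T5 T4.
T1: 0→7, due 14, tardiness 0
T3: 7→19, due 15, tardiness 4
T2: 19→23, due 16, tardiness 7
T6: 23→26, due 26, tardiness 0
T5: 26→34, due 27, tardiness 7
T4: 34→39, due 29, tardiness 10
Sum = 0+4+7+0+7+10 = 28.
LPT (decreasing processing time): T3 T5 T1 T4 T2 T6.
T3: 0→12, due 15, tardiness 0
T5: 12→20, due 27, tardiness 0
T1: 20→27, due 14, tardiness 13
T4: 27→32, due 29, tardiness 3
T2: 32→36, due 16, tardiness 20
T6: 36→39, due 26, tardiness 13
Sum = 0+0+13+3+20+13 = 49.
SPT 29, FIFO 30, EDD 28, LPT 49 → minimum 28.

28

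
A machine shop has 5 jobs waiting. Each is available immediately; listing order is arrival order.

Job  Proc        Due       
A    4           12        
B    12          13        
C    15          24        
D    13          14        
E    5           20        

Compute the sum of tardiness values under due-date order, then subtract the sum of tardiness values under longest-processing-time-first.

EDD (increasing due date): A B D E C.
A: 0→4, due 12, tardiness 0
B: 4→16, due 13, tardiness 3
D: 16→29, due 14, tardiness 15
E: 29→34, due 20, tardiness 14
C: 34→49, due 24, tardiness 25
Sum = 0+3+15+14+25 = 57.
LPT (decreasing processing time): C D B E A.
C: 0→15, due 24, tardiness 0
D: 15→28, due 14, tardiness 14
B: 28→40, due 13, tardiness 27
E: 40→45, due 20, tardiness 25
A: 45→49, due 12, tardiness 37
Sum = 0+14+27+25+37 = 103.
Difference = 57 − 103 = -46.

-46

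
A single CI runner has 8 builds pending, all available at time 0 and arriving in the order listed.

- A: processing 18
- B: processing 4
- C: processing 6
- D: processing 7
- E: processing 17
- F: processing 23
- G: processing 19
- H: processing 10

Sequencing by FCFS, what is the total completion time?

428

FIFO (arrival order): A B C D E F G H.
A: 0→18
B: 18→22
C: 22→28
D: 28→35
E: 35→52
F: 52→75
G: 75→94
H: 94→104
Sum = 18+22+28+35+52+75+94+104 = 428.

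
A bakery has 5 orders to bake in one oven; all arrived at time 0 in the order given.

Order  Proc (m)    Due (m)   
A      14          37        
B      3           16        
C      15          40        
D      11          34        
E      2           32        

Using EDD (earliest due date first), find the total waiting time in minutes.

EDD (increasing due date): B E D A C.
B: waits 0, runs 0→3
E: waits 3, runs 3→5
D: waits 5, runs 5→16
A: waits 16, runs 16→30
C: waits 30, runs 30→45
Sum = 0+3+5+16+30 = 54.

54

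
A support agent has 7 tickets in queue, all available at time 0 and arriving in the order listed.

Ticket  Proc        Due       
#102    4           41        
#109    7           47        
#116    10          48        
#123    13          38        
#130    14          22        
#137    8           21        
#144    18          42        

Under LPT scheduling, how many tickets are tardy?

6

LPT (decreasing processing time): #144 #130 #123 #116 #137 #109 #102.
#144: 0→18, due 42, tardiness 0
#130: 18→32, due 22, tardiness 10
#123: 32→45, due 38, tardiness 7
#116: 45→55, due 48, tardiness 7
#137: 55→63, due 21, tardiness 42
#109: 63→70, due 47, tardiness 23
#102: 70→74, due 41, tardiness 33
Late tickets: 6.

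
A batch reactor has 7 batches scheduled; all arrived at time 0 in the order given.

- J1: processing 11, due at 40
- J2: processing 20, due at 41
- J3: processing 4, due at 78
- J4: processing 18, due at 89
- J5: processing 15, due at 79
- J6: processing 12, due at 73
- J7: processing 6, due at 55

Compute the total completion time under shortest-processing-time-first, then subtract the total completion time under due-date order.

SPT (increasing processing time): J3 J7 J1 J6 J5 J4 J2.
J3: 0→4
J7: 4→10
J1: 10→21
J6: 21→33
J5: 33→48
J4: 48→66
J2: 66→86
Sum = 4+10+21+33+48+66+86 = 268.
EDD (increasing due date): J1 J2 J7 J6 J3 J5 J4.
J1: 0→11
J2: 11→31
J7: 31→37
J6: 37→49
J3: 49→53
J5: 53→68
J4: 68→86
Sum = 11+31+37+49+53+68+86 = 335.
Difference = 268 − 335 = -67.

-67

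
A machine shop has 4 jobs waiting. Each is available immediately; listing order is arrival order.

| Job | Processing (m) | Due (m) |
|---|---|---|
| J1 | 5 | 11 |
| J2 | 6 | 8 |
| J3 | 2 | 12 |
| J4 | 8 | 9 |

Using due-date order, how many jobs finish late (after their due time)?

3

EDD (increasing due date): J2 J4 J1 J3.
J2: 0→6, due 8, tardiness 0
J4: 6→14, due 9, tardiness 5
J1: 14→19, due 11, tardiness 8
J3: 19→21, due 12, tardiness 9
Late jobs: 3.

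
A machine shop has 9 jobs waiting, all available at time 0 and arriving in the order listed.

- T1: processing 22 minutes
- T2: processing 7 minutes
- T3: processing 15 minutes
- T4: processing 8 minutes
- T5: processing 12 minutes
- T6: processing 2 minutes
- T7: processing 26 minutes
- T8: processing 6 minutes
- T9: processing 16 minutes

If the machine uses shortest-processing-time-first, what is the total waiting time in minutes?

SPT (increasing processing time): T6 T8 T2 T4 T5 T3 T9 T1 T7.
T6: waits 0, runs 0→2
T8: waits 2, runs 2→8
T2: waits 8, runs 8→15
T4: waits 15, runs 15→23
T5: waits 23, runs 23→35
T3: waits 35, runs 35→50
T9: waits 50, runs 50→66
T1: waits 66, runs 66→88
T7: waits 88, runs 88→114
Sum = 0+2+8+15+23+35+50+66+88 = 287.

287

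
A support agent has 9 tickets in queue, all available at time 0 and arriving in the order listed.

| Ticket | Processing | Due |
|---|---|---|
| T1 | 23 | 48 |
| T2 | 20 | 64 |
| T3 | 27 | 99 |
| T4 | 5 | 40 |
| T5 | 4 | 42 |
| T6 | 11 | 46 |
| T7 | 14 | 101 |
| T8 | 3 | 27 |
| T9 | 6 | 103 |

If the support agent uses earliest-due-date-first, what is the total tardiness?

18

EDD (increasing due date): T8 T4 T5 T6 T1 T2 T3 T7 T9.
T8: 0→3, due 27, tardiness 0
T4: 3→8, due 40, tardiness 0
T5: 8→12, due 42, tardiness 0
T6: 12→23, due 46, tardiness 0
T1: 23→46, due 48, tardiness 0
T2: 46→66, due 64, tardiness 2
T3: 66→93, due 99, tardiness 0
T7: 93→107, due 101, tardiness 6
T9: 107→113, due 103, tardiness 10
Sum = 0+0+0+0+0+2+0+6+10 = 18.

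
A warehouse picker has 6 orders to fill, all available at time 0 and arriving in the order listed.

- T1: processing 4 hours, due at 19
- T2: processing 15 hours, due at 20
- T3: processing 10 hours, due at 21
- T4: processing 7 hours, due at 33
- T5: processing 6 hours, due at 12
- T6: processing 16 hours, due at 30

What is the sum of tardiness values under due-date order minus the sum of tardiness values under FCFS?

-4

EDD (increasing due date): T5 T1 T2 T3 T6 T4.
T5: 0→6, due 12, tardiness 0
T1: 6→10, due 19, tardiness 0
T2: 10→25, due 20, tardiness 5
T3: 25→35, due 21, tardiness 14
T6: 35→51, due 30, tardiness 21
T4: 51→58, due 33, tardiness 25
Sum = 0+0+5+14+21+25 = 65.
FIFO (arrival order): T1 T2 T3 T4 T5 T6.
T1: 0→4, due 19, tardiness 0
T2: 4→19, due 20, tardiness 0
T3: 19→29, due 21, tardiness 8
T4: 29→36, due 33, tardiness 3
T5: 36→42, due 12, tardiness 30
T6: 42→58, due 30, tardiness 28
Sum = 0+0+8+3+30+28 = 69.
Difference = 65 − 69 = -4.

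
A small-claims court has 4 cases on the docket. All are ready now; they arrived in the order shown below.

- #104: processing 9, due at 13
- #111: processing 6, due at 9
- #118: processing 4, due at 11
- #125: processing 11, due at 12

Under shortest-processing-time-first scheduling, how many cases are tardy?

3

SPT (increasing processing time): #118 #111 #104 #125.
#118: 0→4, due 11, tardiness 0
#111: 4→10, due 9, tardiness 1
#104: 10→19, due 13, tardiness 6
#125: 19→30, due 12, tardiness 18
Late cases: 3.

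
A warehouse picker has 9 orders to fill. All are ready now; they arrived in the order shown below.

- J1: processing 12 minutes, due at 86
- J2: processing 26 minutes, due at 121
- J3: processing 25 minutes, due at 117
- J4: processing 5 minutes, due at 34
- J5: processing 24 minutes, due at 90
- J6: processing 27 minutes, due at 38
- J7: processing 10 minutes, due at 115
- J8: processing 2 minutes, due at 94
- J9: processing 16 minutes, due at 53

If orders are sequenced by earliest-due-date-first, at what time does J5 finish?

84

EDD (increasing due date): J4 J6 J9 J1 J5 J8 J7 J3 J2.
J4: 0→5
J6: 5→32
J9: 32→48
J1: 48→60
J5: 60→84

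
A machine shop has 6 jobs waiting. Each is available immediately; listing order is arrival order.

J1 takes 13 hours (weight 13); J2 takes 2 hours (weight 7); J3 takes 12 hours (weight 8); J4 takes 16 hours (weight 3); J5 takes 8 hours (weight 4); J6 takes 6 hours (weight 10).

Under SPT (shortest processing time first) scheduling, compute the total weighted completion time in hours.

SPT (increasing processing time): J2 J6 J5 J3 J1 J4.
J2: finishes 2, weight 7, w·C = 14
J6: finishes 8, weight 10, w·C = 80
J5: finishes 16, weight 4, w·C = 64
J3: finishes 28, weight 8, w·C = 224
J1: finishes 41, weight 13, w·C = 533
J4: finishes 57, weight 3, w·C = 171
Sum = 14+80+64+224+533+171 = 1086.

1086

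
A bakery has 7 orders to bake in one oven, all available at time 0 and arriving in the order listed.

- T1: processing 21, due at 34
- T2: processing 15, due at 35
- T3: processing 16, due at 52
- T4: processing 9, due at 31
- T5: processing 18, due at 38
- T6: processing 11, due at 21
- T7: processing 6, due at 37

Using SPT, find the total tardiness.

115

SPT (increasing processing time): T7 T4 T6 T2 T3 T5 T1.
T7: 0→6, due 37, tardiness 0
T4: 6→15, due 31, tardiness 0
T6: 15→26, due 21, tardiness 5
T2: 26→41, due 35, tardiness 6
T3: 41→57, due 52, tardiness 5
T5: 57→75, due 38, tardiness 37
T1: 75→96, due 34, tardiness 62
Sum = 0+0+5+6+5+37+62 = 115.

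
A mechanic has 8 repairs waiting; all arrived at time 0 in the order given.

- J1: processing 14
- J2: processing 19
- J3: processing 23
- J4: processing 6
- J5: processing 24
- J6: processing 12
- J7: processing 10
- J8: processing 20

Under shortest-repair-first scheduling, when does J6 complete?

SPT (increasing processing time): J4 J7 J6 J1 J2 J8 J3 J5.
J4: 0→6
J7: 6→16
J6: 16→28

28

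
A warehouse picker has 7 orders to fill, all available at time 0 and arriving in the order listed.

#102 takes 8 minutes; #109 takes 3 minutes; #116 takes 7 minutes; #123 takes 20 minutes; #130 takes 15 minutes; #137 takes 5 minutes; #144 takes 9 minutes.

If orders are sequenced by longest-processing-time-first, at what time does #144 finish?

44

LPT (decreasing processing time): #123 #130 #144 #102 #116 #137 #109.
#123: 0→20
#130: 20→35
#144: 35→44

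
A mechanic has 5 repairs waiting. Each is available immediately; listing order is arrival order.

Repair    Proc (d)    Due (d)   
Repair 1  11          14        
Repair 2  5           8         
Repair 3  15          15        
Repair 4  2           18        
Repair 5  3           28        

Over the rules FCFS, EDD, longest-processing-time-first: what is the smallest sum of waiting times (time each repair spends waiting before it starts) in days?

FIFO (arrival order): Repair 1 Repair 2 Repair 3 Repair 4 Repair 5.
Repair 1: waits 0, runs 0→11
Repair 2: waits 11, runs 11→16
Repair 3: waits 16, runs 16→31
Repair 4: waits 31, runs 31→33
Repair 5: waits 33, runs 33→36
Sum = 0+11+16+31+33 = 91.
EDD (increasing due date): Repair 2 Repair 1 Repair 3 Repair 4 Repair 5.
Repair 2: waits 0, runs 0→5
Repair 1: waits 5, runs 5→16
Repair 3: waits 16, runs 16→31
Repair 4: waits 31, runs 31→33
Repair 5: waits 33, runs 33→36
Sum = 0+5+16+31+33 = 85.
LPT (decreasing processing time): Repair 3 Repair 1 Repair 2 Repair 5 Repair 4.
Repair 3: waits 0, runs 0→15
Repair 1: waits 15, runs 15→26
Repair 2: waits 26, runs 26→31
Repair 5: waits 31, runs 31→34
Repair 4: waits 34, runs 34→36
Sum = 0+15+26+31+34 = 106.
FIFO 91, EDD 85, LPT 106 → minimum 85.

85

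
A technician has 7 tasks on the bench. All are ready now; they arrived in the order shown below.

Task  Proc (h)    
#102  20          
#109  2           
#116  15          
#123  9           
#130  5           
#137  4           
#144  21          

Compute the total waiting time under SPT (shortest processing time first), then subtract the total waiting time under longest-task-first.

-198

SPT (increasing processing time): #109 #137 #130 #123 #116 #102 #144.
#109: waits 0, runs 0→2
#137: waits 2, runs 2→6
#130: waits 6, runs 6→11
#123: waits 11, runs 11→20
#116: waits 20, runs 20→35
#102: waits 35, runs 35→55
#144: waits 55, runs 55→76
Sum = 0+2+6+11+20+35+55 = 129.
LPT (decreasing processing time): #144 #102 #116 #123 #130 #137 #109.
#144: waits 0, runs 0→21
#102: waits 21, runs 21→41
#116: waits 41, runs 41→56
#123: waits 56, runs 56→65
#130: waits 65, runs 65→70
#137: waits 70, runs 70→74
#109: waits 74, runs 74→76
Sum = 0+21+41+56+65+70+74 = 327.
Difference = 129 − 327 = -198.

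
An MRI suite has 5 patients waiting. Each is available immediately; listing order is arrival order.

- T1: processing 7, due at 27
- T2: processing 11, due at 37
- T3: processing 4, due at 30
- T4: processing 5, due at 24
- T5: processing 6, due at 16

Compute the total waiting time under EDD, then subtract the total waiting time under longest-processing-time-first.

EDD (increasing due date): T5 T4 T1 T3 T2.
T5: waits 0, runs 0→6
T4: waits 6, runs 6→11
T1: waits 11, runs 11→18
T3: waits 18, runs 18→22
T2: waits 22, runs 22→33
Sum = 0+6+11+18+22 = 57.
LPT (decreasing processing time): T2 T1 T5 T4 T3.
T2: waits 0, runs 0→11
T1: waits 11, runs 11→18
T5: waits 18, runs 18→24
T4: waits 24, runs 24→29
T3: waits 29, runs 29→33
Sum = 0+11+18+24+29 = 82.
Difference = 57 − 82 = -25.

-25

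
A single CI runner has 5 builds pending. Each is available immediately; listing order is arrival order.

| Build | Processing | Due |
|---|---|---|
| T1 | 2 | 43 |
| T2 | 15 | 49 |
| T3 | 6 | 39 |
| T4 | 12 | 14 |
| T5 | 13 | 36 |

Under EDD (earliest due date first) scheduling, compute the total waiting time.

EDD (increasing due date): T4 T5 T3 T1 T2.
T4: waits 0, runs 0→12
T5: waits 12, runs 12→25
T3: waits 25, runs 25→31
T1: waits 31, runs 31→33
T2: waits 33, runs 33→48
Sum = 0+12+25+31+33 = 101.

101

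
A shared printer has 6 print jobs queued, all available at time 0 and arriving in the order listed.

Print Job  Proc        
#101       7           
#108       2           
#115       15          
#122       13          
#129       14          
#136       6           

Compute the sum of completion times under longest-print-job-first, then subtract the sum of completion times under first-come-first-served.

62

LPT (decreasing processing time): #115 #129 #122 #101 #136 #108.
#115: 0→15
#129: 15→29
#122: 29→42
#101: 42→49
#136: 49→55
#108: 55→57
Sum = 15+29+42+49+55+57 = 247.
FIFO (arrival order): #101 #108 #115 #122 #129 #136.
#101: 0→7
#108: 7→9
#115: 9→24
#122: 24→37
#129: 37→51
#136: 51→57
Sum = 7+9+24+37+51+57 = 185.
Difference = 247 − 185 = 62.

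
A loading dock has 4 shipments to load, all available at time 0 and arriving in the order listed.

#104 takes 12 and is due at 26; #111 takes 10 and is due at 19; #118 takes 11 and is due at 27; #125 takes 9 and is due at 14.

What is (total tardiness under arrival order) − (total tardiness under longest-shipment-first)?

FIFO (arrival order): #104 #111 #118 #125.
#104: 0→12, due 26, tardiness 0
#111: 12→22, due 19, tardiness 3
#118: 22→33, due 27, tardiness 6
#125: 33→42, due 14, tardiness 28
Sum = 0+3+6+28 = 37.
LPT (decreasing processing time): #104 #118 #111 #125.
#104: 0→12, due 26, tardiness 0
#118: 12→23, due 27, tardiness 0
#111: 23→33, due 19, tardiness 14
#125: 33→42, due 14, tardiness 28
Sum = 0+0+14+28 = 42.
Difference = 37 − 42 = -5.

-5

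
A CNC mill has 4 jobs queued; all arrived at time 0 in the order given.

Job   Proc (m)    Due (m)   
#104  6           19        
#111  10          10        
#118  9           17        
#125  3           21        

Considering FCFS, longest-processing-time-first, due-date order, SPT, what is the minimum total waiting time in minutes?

30

FIFO (arrival order): #104 #111 #118 #125.
#104: waits 0, runs 0→6
#111: waits 6, runs 6→16
#118: waits 16, runs 16→25
#125: waits 25, runs 25→28
Sum = 0+6+16+25 = 47.
LPT (decreasing processing time): #111 #118 #104 #125.
#111: waits 0, runs 0→10
#118: waits 10, runs 10→19
#104: waits 19, runs 19→25
#125: waits 25, runs 25→28
Sum = 0+10+19+25 = 54.
EDD (increasing due date): #111 #118 #104 #125.
#111: waits 0, runs 0→10
#118: waits 10, runs 10→19
#104: waits 19, runs 19→25
#125: waits 25, runs 25→28
Sum = 0+10+19+25 = 54.
SPT (increasing processing time): #125 #104 #118 #111.
#125: waits 0, runs 0→3
#104: waits 3, runs 3→9
#118: waits 9, runs 9→18
#111: waits 18, runs 18→28
Sum = 0+3+9+18 = 30.
FIFO 47, LPT 54, EDD 54, SPT 30 → minimum 30.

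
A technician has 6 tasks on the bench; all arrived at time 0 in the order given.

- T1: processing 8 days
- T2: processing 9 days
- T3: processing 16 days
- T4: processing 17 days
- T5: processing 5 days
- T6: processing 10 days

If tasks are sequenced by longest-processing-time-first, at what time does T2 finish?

52

LPT (decreasing processing time): T4 T3 T6 T2 T1 T5.
T4: 0→17
T3: 17→33
T6: 33→43
T2: 43→52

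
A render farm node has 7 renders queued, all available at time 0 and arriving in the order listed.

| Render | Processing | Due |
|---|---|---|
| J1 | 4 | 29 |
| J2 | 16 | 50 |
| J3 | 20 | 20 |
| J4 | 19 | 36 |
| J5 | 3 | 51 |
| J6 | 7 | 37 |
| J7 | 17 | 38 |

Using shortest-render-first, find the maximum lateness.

SPT (increasing processing time): J5 J1 J6 J2 J7 J4 J3.
J5: 0→3, due 51, lateness -48
J1: 3→7, due 29, lateness -22
J6: 7→14, due 37, lateness -23
J2: 14→30, due 50, lateness -20
J7: 30→47, due 38, lateness 9
J4: 47→66, due 36, lateness 30
J3: 66→86, due 20, lateness 66
Maximum = 66.

66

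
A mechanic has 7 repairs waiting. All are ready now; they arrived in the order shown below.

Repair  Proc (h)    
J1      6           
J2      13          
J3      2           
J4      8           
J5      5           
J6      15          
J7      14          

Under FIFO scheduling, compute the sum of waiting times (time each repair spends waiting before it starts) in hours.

158

FIFO (arrival order): J1 J2 J3 J4 J5 J6 J7.
J1: waits 0, runs 0→6
J2: waits 6, runs 6→19
J3: waits 19, runs 19→21
J4: waits 21, runs 21→29
J5: waits 29, runs 29→34
J6: waits 34, runs 34→49
J7: waits 49, runs 49→63
Sum = 0+6+19+21+29+34+49 = 158.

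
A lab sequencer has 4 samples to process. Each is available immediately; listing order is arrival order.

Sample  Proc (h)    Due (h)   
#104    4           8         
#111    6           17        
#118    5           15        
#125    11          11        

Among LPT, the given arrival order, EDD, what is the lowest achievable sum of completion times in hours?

55

LPT (decreasing processing time): #125 #111 #118 #104.
#125: 0→11
#111: 11→17
#118: 17→22
#104: 22→26
Sum = 11+17+22+26 = 76.
FIFO (arrival order): #104 #111 #118 #125.
#104: 0→4
#111: 4→10
#118: 10→15
#125: 15→26
Sum = 4+10+15+26 = 55.
EDD (increasing due date): #104 #125 #118 #111.
#104: 0→4
#125: 4→15
#118: 15→20
#111: 20→26
Sum = 4+15+20+26 = 65.
LPT 76, FIFO 55, EDD 65 → minimum 55.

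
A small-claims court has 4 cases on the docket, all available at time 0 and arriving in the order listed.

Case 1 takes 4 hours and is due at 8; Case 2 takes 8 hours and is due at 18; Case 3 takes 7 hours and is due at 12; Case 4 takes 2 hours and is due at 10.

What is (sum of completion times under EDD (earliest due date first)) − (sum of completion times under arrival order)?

EDD (increasing due date): Case 1 Case 4 Case 3 Case 2.
Case 1: 0→4
Case 4: 4→6
Case 3: 6→13
Case 2: 13→21
Sum = 4+6+13+21 = 44.
FIFO (arrival order): Case 1 Case 2 Case 3 Case 4.
Case 1: 0→4
Case 2: 4→12
Case 3: 12→19
Case 4: 19→21
Sum = 4+12+19+21 = 56.
Difference = 44 − 56 = -12.

-12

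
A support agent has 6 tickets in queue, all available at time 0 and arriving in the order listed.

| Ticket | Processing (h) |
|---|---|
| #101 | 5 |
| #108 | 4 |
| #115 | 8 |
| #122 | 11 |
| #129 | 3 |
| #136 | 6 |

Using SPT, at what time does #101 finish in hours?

12

SPT (increasing processing time): #129 #108 #101 #136 #115 #122.
#129: 0→3
#108: 3→7
#101: 7→12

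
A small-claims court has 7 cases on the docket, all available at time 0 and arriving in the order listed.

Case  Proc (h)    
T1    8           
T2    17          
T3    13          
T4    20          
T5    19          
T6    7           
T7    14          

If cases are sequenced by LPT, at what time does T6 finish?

98

LPT (decreasing processing time): T4 T5 T2 T7 T3 T1 T6.
T4: 0→20
T5: 20→39
T2: 39→56
T7: 56→70
T3: 70→83
T1: 83→91
T6: 91→98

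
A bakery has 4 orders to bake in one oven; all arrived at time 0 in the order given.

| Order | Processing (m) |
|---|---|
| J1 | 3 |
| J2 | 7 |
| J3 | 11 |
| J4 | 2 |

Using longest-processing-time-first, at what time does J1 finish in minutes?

LPT (decreasing processing time): J3 J2 J1 J4.
J3: 0→11
J2: 11→18
J1: 18→21

21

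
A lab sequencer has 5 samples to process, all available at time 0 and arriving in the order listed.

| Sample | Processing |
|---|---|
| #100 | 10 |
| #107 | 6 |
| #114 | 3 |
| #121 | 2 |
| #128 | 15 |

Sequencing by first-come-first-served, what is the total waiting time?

FIFO (arrival order): #100 #107 #114 #121 #128.
#100: waits 0, runs 0→10
#107: waits 10, runs 10→16
#114: waits 16, runs 16→19
#121: waits 19, runs 19→21
#128: waits 21, runs 21→36
Sum = 0+10+16+19+21 = 66.

66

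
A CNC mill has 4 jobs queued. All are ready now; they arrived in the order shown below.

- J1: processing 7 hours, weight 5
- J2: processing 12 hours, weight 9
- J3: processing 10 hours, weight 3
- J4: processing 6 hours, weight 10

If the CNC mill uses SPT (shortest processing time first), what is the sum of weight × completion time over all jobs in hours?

509

SPT (increasing processing time): J4 J1 J3 J2.
J4: finishes 6, weight 10, w·C = 60
J1: finishes 13, weight 5, w·C = 65
J3: finishes 23, weight 3, w·C = 69
J2: finishes 35, weight 9, w·C = 315
Sum = 60+65+69+315 = 509.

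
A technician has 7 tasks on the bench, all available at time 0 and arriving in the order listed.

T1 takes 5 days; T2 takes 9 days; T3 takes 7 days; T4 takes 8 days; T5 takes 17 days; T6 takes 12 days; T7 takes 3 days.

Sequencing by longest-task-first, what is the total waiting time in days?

LPT (decreasing processing time): T5 T6 T2 T4 T3 T1 T7.
T5: waits 0, runs 0→17
T6: waits 17, runs 17→29
T2: waits 29, runs 29→38
T4: waits 38, runs 38→46
T3: waits 46, runs 46→53
T1: waits 53, runs 53→58
T7: waits 58, runs 58→61
Sum = 0+17+29+38+46+53+58 = 241.

241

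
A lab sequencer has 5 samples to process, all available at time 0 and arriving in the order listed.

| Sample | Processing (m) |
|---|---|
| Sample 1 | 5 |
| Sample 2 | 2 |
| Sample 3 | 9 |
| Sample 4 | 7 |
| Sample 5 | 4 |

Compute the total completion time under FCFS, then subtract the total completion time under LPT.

FIFO (arrival order): Sample 1 Sample 2 Sample 3 Sample 4 Sample 5.
Sample 1: 0→5
Sample 2: 5→7
Sample 3: 7→16
Sample 4: 16→23
Sample 5: 23→27
Sum = 5+7+16+23+27 = 78.
LPT (decreasing processing time): Sample 3 Sample 4 Sample 1 Sample 5 Sample 2.
Sample 3: 0→9
Sample 4: 9→16
Sample 1: 16→21
Sample 5: 21→25
Sample 2: 25→27
Sum = 9+16+21+25+27 = 98.
Difference = 78 − 98 = -20.

-20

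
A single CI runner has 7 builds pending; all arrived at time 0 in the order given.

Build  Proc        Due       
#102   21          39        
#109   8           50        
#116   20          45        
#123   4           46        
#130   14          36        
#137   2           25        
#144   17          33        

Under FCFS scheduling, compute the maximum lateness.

53

FIFO (arrival order): #102 #109 #116 #123 #130 #137 #144.
#102: 0→21, due 39, lateness -18
#109: 21→29, due 50, lateness -21
#116: 29→49, due 45, lateness 4
#123: 49→53, due 46, lateness 7
#130: 53→67, due 36, lateness 31
#137: 67→69, due 25, lateness 44
#144: 69→86, due 33, lateness 53
Maximum = 53.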